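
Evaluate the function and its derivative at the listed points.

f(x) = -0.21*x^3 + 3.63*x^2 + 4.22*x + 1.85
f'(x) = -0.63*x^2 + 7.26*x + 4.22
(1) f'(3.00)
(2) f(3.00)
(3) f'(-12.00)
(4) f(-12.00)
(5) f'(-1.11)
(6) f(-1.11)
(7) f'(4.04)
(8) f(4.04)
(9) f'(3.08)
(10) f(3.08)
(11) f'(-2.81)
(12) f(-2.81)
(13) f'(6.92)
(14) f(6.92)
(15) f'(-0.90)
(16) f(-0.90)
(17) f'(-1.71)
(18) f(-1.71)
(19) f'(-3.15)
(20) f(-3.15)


(1) = 20.33
(2) = 41.51
(3) = -173.62
(4) = 836.81
(5) = -4.61
(6) = 1.93
(7) = 23.27
(8) = 64.30
(9) = 20.60
(10) = 43.15
(11) = -21.16
(12) = 23.31
(13) = 24.29
(14) = 135.29
(15) = -2.82
(16) = 1.15
(17) = -10.04
(18) = 6.30
(19) = -24.90
(20) = 31.14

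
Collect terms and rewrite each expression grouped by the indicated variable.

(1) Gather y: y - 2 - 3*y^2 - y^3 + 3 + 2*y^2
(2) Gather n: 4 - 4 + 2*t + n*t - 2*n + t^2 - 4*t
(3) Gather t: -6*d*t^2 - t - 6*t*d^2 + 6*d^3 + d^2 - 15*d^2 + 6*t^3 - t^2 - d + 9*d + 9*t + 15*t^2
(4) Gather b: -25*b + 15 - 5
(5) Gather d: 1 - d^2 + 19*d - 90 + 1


(1) = -y^3 - y^2 + y + 1
(2) = n*(t - 2) + t^2 - 2*t
(3) = 6*d^3 - 14*d^2 + 8*d + 6*t^3 + t^2*(14 - 6*d) + t*(8 - 6*d^2)
(4) = 10 - 25*b
(5) = -d^2 + 19*d - 88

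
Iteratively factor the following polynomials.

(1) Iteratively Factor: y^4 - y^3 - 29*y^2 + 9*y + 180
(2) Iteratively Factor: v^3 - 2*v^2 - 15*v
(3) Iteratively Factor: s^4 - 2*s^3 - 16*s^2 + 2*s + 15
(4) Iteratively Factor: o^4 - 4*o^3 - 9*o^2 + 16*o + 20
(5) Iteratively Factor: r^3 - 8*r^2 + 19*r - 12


(1) = (y + 4)*(y^3 - 5*y^2 - 9*y + 45) = (y - 5)*(y + 4)*(y^2 - 9) = (y - 5)*(y + 3)*(y + 4)*(y - 3)
(2) = (v)*(v^2 - 2*v - 15) = v*(v + 3)*(v - 5)
(3) = (s - 1)*(s^3 - s^2 - 17*s - 15) = (s - 1)*(s + 3)*(s^2 - 4*s - 5) = (s - 1)*(s + 1)*(s + 3)*(s - 5)
(4) = (o - 2)*(o^3 - 2*o^2 - 13*o - 10) = (o - 2)*(o + 1)*(o^2 - 3*o - 10) = (o - 5)*(o - 2)*(o + 1)*(o + 2)
(5) = (r - 3)*(r^2 - 5*r + 4) = (r - 3)*(r - 1)*(r - 4)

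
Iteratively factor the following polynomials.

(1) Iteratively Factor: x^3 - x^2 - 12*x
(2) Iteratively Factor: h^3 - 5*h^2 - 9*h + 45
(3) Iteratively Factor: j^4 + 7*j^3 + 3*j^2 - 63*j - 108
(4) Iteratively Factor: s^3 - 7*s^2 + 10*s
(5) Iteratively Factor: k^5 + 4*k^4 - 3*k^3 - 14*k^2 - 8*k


(1) = (x - 4)*(x^2 + 3*x) = x*(x - 4)*(x + 3)
(2) = (h + 3)*(h^2 - 8*h + 15) = (h - 3)*(h + 3)*(h - 5)
(3) = (j + 3)*(j^3 + 4*j^2 - 9*j - 36) = (j + 3)*(j + 4)*(j^2 - 9) = (j - 3)*(j + 3)*(j + 4)*(j + 3)
(4) = (s - 5)*(s^2 - 2*s) = s*(s - 5)*(s - 2)
(5) = (k)*(k^4 + 4*k^3 - 3*k^2 - 14*k - 8) = k*(k + 4)*(k^3 - 3*k - 2) = k*(k - 2)*(k + 4)*(k^2 + 2*k + 1) = k*(k - 2)*(k + 1)*(k + 4)*(k + 1)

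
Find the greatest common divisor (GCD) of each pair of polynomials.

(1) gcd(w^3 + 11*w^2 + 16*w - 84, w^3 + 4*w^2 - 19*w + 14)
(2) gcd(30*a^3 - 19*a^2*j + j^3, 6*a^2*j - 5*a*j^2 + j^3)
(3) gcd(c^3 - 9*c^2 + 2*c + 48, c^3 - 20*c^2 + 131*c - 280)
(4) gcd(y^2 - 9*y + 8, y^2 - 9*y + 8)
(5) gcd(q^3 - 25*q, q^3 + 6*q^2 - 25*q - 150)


(1) = w^2 + 5*w - 14
(2) = 6*a^2 - 5*a*j + j^2
(3) = gcd((c - 8)*(c - 3)*(c + 2), (c - 8)*(c - 7)*(c - 5)) = c - 8
(4) = y^2 - 9*y + 8
(5) = q^2 - 25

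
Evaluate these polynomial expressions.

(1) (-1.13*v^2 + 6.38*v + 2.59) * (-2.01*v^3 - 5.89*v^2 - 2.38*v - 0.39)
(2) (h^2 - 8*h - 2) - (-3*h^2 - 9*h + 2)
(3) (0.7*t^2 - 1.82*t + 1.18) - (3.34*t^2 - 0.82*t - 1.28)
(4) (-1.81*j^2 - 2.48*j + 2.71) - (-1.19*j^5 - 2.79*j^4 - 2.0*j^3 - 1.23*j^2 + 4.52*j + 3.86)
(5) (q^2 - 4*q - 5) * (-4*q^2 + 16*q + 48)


(1) = 2.2713*v^5 - 6.1681*v^4 - 40.0947*v^3 - 29.9988*v^2 - 8.6524*v - 1.0101
(2) = 4*h^2 + h - 4
(3) = -2.64*t^2 - 1.0*t + 2.46
(4) = 1.19*j^5 + 2.79*j^4 + 2.0*j^3 - 0.58*j^2 - 7.0*j - 1.15
(5) = -4*q^4 + 32*q^3 + 4*q^2 - 272*q - 240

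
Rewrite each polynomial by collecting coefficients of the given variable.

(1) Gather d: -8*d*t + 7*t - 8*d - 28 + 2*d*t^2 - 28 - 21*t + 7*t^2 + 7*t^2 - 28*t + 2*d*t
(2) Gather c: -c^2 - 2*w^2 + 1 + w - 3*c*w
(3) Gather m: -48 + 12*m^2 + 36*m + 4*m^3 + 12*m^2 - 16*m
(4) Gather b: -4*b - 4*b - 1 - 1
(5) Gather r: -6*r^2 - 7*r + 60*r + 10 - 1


(1) = d*(2*t^2 - 6*t - 8) + 14*t^2 - 42*t - 56
(2) = -c^2 - 3*c*w - 2*w^2 + w + 1
(3) = 4*m^3 + 24*m^2 + 20*m - 48
(4) = -8*b - 2
(5) = -6*r^2 + 53*r + 9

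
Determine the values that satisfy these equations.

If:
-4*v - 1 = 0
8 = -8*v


Then:
No Solution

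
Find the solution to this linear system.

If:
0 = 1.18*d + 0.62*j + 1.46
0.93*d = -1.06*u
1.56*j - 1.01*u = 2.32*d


Then:
d = -0.83
j = -0.77
u = 0.73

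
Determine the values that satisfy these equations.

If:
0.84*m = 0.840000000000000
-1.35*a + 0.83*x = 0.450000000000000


Then:
a = 0.614814814814815*x - 0.333333333333333
m = 1.00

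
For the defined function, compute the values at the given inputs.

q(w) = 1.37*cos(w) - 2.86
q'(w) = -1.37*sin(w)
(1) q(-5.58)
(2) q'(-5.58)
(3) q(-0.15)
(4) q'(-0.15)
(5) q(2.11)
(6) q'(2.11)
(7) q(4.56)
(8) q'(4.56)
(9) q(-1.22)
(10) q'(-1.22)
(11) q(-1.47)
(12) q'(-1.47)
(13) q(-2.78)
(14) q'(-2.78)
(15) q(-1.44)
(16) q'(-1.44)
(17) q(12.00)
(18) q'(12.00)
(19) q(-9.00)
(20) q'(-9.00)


(1) = -1.81
(2) = -0.89
(3) = -1.51
(4) = 0.20
(5) = -3.56
(6) = -1.18
(7) = -3.07
(8) = 1.35
(9) = -2.39
(10) = 1.29
(11) = -2.72
(12) = 1.36
(13) = -4.14
(14) = 0.48
(15) = -2.68
(16) = 1.36
(17) = -1.70
(18) = 0.74
(19) = -4.11
(20) = 0.56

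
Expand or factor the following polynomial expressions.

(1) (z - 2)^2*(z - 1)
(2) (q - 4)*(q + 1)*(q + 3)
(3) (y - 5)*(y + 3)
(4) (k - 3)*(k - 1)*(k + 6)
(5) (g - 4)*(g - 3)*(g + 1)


(1) = z^3 - 5*z^2 + 8*z - 4
(2) = q^3 - 13*q - 12
(3) = y^2 - 2*y - 15
(4) = k^3 + 2*k^2 - 21*k + 18
(5) = g^3 - 6*g^2 + 5*g + 12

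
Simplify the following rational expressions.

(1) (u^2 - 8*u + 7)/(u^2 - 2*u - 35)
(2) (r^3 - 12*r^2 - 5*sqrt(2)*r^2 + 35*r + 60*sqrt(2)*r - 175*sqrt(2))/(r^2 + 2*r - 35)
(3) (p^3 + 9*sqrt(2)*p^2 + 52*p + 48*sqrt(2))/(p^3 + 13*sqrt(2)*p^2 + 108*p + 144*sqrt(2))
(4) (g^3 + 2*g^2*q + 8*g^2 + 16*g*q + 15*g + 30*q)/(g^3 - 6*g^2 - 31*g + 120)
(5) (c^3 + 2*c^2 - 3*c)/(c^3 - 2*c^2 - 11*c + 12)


(1) = (u - 1)/(u + 5)
(2) = (r^2 + r*(-5*sqrt(2) - 7) + 35*sqrt(2))/(r + 7)
(3) = (p + 2*sqrt(2))/(p + 6*sqrt(2))
(4) = (g^2 + 2*g*q + 3*g + 6*q)/(g^2 - 11*g + 24)
(5) = c/(c - 4)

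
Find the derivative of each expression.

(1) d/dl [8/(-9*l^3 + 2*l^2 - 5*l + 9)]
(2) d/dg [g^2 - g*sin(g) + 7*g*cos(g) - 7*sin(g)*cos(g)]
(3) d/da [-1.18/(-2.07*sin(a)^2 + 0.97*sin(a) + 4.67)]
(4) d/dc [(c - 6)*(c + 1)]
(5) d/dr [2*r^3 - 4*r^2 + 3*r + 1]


(1) = 8*(27*l^2 - 4*l + 5)/(9*l^3 - 2*l^2 + 5*l - 9)^2
(2) = -7*g*sin(g) - g*cos(g) + 2*g - sin(g) + 7*cos(g) - 7*cos(2*g)
(3) = (1.1446 - 4.8852*sin(a))*cos(a)/(-2.07*sin(a)^2 + 0.97*sin(a) + 4.67)^2
(4) = 2*c - 5
(5) = 6*r^2 - 8*r + 3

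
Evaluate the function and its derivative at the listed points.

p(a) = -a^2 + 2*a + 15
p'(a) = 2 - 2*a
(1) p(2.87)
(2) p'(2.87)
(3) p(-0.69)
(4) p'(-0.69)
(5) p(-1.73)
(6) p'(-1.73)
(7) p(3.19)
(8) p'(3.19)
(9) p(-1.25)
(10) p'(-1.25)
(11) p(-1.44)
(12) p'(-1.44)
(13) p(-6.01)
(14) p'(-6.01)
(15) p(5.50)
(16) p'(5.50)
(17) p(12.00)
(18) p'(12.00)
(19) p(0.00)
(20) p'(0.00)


(1) = 12.50
(2) = -3.74
(3) = 13.14
(4) = 3.38
(5) = 8.55
(6) = 5.46
(7) = 11.20
(8) = -4.38
(9) = 10.94
(10) = 4.50
(11) = 10.05
(12) = 4.88
(13) = -33.14
(14) = 14.02
(15) = -4.25
(16) = -9.00
(17) = -105.00
(18) = -22.00
(19) = 15.00
(20) = 2.00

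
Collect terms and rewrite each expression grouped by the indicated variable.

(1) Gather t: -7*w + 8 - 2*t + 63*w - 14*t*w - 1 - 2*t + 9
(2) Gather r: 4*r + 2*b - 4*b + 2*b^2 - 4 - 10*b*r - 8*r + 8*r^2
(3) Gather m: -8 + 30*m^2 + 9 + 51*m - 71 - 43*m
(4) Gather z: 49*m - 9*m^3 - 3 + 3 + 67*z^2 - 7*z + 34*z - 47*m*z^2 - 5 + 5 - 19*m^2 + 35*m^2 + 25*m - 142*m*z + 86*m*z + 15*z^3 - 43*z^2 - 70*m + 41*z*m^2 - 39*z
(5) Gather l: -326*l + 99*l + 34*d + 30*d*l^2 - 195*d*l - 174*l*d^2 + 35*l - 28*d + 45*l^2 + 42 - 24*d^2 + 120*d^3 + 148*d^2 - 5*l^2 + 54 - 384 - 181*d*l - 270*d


(1) = t*(-14*w - 4) + 56*w + 16
(2) = 2*b^2 - 2*b + 8*r^2 + r*(-10*b - 4) - 4
(3) = 30*m^2 + 8*m - 70
(4) = -9*m^3 + 16*m^2 + 4*m + 15*z^3 + z^2*(24 - 47*m) + z*(41*m^2 - 56*m - 12)
(5) = 120*d^3 + 124*d^2 - 264*d + l^2*(30*d + 40) + l*(-174*d^2 - 376*d - 192) - 288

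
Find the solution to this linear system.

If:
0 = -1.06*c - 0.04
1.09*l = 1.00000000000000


Then:
c = -0.04
l = 0.92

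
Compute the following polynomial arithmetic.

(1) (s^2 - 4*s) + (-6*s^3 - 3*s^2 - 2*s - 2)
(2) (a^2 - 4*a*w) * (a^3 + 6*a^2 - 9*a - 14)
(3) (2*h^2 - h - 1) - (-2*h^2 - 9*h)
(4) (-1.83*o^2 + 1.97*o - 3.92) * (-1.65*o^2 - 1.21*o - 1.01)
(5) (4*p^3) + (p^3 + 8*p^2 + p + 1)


(1) = -6*s^3 - 2*s^2 - 6*s - 2
(2) = a^5 - 4*a^4*w + 6*a^4 - 24*a^3*w - 9*a^3 + 36*a^2*w - 14*a^2 + 56*a*w
(3) = 4*h^2 + 8*h - 1
(4) = 3.0195*o^4 - 1.0362*o^3 + 5.9326*o^2 + 2.7535*o + 3.9592
(5) = 5*p^3 + 8*p^2 + p + 1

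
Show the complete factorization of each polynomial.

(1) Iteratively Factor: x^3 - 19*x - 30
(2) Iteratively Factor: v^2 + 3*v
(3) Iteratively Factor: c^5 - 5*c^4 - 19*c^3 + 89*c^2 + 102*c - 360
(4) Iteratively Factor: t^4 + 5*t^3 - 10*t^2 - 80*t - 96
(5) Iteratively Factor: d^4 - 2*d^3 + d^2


(1) = (x - 5)*(x^2 + 5*x + 6) = (x - 5)*(x + 3)*(x + 2)
(2) = (v)*(v + 3)
(3) = (c + 3)*(c^4 - 8*c^3 + 5*c^2 + 74*c - 120) = (c - 4)*(c + 3)*(c^3 - 4*c^2 - 11*c + 30) = (c - 5)*(c - 4)*(c + 3)*(c^2 + c - 6) = (c - 5)*(c - 4)*(c - 2)*(c + 3)*(c + 3)
(4) = (t - 4)*(t^3 + 9*t^2 + 26*t + 24) = (t - 4)*(t + 2)*(t^2 + 7*t + 12) = (t - 4)*(t + 2)*(t + 4)*(t + 3)
(5) = (d - 1)*(d^3 - d^2) = d*(d - 1)*(d^2 - d) = d^2*(d - 1)*(d - 1)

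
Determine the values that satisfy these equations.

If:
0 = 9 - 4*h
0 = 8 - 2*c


Then:
c = 4
h = 9/4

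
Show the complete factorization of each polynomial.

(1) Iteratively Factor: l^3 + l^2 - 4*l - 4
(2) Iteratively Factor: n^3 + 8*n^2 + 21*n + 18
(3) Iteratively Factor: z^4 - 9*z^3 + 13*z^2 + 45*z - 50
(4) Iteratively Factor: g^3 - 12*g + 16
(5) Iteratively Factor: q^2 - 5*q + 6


(1) = (l + 1)*(l^2 - 4) = (l - 2)*(l + 1)*(l + 2)
(2) = (n + 3)*(n^2 + 5*n + 6) = (n + 3)^2*(n + 2)
(3) = (z - 5)*(z^3 - 4*z^2 - 7*z + 10) = (z - 5)*(z + 2)*(z^2 - 6*z + 5) = (z - 5)*(z - 1)*(z + 2)*(z - 5)
(4) = (g + 4)*(g^2 - 4*g + 4) = (g - 2)*(g + 4)*(g - 2)
(5) = (q - 3)*(q - 2)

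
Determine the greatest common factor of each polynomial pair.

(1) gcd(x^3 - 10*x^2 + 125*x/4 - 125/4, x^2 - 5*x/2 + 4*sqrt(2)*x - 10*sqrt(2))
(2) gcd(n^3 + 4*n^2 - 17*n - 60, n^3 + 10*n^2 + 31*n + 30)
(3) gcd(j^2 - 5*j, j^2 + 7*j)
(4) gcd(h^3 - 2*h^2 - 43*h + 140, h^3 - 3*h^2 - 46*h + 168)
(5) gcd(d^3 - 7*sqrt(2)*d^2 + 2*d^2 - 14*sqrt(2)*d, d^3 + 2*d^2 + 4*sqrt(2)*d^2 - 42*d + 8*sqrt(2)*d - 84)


(1) = x - 5/2
(2) = n^2 + 8*n + 15
(3) = gcd(j*(j - 5), j*(j + 7)) = j
(4) = gcd((h - 5)*(h - 4)*(h + 7), (h - 6)*(h - 4)*(h + 7)) = h^2 + 3*h - 28
(5) = d + 2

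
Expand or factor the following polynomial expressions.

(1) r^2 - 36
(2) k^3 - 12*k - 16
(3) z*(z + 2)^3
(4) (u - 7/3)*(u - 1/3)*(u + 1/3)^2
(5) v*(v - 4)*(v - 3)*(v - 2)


(1) = (r - 6)*(r + 6)
(2) = (k - 4)*(k + 2)^2
(3) = z^4 + 6*z^3 + 12*z^2 + 8*z
(4) = u^4 - 2*u^3 - 8*u^2/9 + 2*u/9 + 7/81
(5) = v^4 - 9*v^3 + 26*v^2 - 24*v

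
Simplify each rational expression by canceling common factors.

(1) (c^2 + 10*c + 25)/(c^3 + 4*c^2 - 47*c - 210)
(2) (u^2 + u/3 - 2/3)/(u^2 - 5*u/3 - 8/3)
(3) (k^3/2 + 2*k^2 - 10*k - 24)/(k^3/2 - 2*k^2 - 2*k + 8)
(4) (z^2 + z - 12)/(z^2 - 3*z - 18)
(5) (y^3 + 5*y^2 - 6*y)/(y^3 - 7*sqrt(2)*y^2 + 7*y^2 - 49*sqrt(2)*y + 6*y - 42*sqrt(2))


(1) = (c + 5)/(c^2 - c - 42)
(2) = (3*u - 2)/(3*u - 8)
(3) = (k + 6)/(k - 2)
(4) = (z^2 + z - 12)/(z^2 - 3*z - 18)
(5) = (y^2 - y)/(y^2 + y*(1 - 7*sqrt(2)) - 7*sqrt(2))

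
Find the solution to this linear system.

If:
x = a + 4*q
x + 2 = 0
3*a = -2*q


Then:
a = 2/5
q = -3/5
x = -2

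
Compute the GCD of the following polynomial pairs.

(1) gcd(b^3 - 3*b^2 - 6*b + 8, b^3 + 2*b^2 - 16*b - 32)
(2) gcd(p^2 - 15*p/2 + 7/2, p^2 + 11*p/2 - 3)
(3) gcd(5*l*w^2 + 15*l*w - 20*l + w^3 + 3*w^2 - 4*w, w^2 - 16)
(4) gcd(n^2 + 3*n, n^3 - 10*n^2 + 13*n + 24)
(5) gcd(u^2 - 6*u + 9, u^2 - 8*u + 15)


(1) = gcd((b - 4)*(b - 1)*(b + 2), (b - 4)*(b + 2)*(b + 4)) = b^2 - 2*b - 8
(2) = p - 1/2
(3) = w + 4
(4) = 1
(5) = gcd((u - 3)^2, (u - 5)*(u - 3)) = u - 3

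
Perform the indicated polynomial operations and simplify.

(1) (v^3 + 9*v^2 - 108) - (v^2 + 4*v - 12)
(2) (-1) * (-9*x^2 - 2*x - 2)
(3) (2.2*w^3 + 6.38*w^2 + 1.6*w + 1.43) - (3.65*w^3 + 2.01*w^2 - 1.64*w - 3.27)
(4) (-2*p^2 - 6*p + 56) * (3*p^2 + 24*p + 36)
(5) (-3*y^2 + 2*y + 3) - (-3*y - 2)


(1) = v^3 + 8*v^2 - 4*v - 96
(2) = 9*x^2 + 2*x + 2
(3) = -1.45*w^3 + 4.37*w^2 + 3.24*w + 4.7
(4) = -6*p^4 - 66*p^3 - 48*p^2 + 1128*p + 2016
(5) = -3*y^2 + 5*y + 5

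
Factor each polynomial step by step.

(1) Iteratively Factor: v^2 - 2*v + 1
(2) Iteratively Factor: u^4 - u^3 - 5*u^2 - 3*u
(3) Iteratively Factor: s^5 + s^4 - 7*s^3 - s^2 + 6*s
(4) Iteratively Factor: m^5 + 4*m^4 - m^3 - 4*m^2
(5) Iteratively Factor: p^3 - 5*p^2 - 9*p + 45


(1) = (v - 1)*(v - 1)
(2) = (u + 1)*(u^3 - 2*u^2 - 3*u) = (u + 1)^2*(u^2 - 3*u) = u*(u + 1)^2*(u - 3)
(3) = (s - 2)*(s^4 + 3*s^3 - s^2 - 3*s) = (s - 2)*(s + 3)*(s^3 - s) = s*(s - 2)*(s + 3)*(s^2 - 1) = s*(s - 2)*(s + 1)*(s + 3)*(s - 1)
(4) = (m + 4)*(m^4 - m^2) = m*(m + 4)*(m^3 - m) = m*(m + 1)*(m + 4)*(m^2 - m) = m^2*(m + 1)*(m + 4)*(m - 1)
(5) = (p + 3)*(p^2 - 8*p + 15) = (p - 3)*(p + 3)*(p - 5)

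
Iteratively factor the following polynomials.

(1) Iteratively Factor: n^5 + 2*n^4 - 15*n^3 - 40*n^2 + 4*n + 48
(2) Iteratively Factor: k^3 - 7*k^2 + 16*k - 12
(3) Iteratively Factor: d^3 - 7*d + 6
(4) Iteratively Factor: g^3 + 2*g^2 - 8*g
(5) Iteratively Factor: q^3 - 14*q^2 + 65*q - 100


(1) = (n - 4)*(n^4 + 6*n^3 + 9*n^2 - 4*n - 12) = (n - 4)*(n + 3)*(n^3 + 3*n^2 - 4) = (n - 4)*(n + 2)*(n + 3)*(n^2 + n - 2) = (n - 4)*(n + 2)^2*(n + 3)*(n - 1)
(2) = (k - 3)*(k^2 - 4*k + 4) = (k - 3)*(k - 2)*(k - 2)
(3) = (d - 1)*(d^2 + d - 6) = (d - 1)*(d + 3)*(d - 2)
(4) = (g + 4)*(g^2 - 2*g) = g*(g + 4)*(g - 2)
(5) = (q - 4)*(q^2 - 10*q + 25) = (q - 5)*(q - 4)*(q - 5)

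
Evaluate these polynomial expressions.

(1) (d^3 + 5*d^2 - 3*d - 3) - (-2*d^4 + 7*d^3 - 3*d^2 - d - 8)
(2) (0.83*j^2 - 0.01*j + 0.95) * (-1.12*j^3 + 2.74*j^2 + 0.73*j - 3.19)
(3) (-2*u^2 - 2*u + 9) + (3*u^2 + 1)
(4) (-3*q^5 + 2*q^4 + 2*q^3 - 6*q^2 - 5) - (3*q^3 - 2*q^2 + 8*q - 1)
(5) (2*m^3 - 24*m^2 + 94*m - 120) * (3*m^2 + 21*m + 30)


(1) = 2*d^4 - 6*d^3 + 8*d^2 - 2*d + 5
(2) = -0.9296*j^5 + 2.2854*j^4 - 0.4855*j^3 - 0.052*j^2 + 0.7254*j - 3.0305
(3) = u^2 - 2*u + 10
(4) = -3*q^5 + 2*q^4 - q^3 - 4*q^2 - 8*q - 4
(5) = 6*m^5 - 30*m^4 - 162*m^3 + 894*m^2 + 300*m - 3600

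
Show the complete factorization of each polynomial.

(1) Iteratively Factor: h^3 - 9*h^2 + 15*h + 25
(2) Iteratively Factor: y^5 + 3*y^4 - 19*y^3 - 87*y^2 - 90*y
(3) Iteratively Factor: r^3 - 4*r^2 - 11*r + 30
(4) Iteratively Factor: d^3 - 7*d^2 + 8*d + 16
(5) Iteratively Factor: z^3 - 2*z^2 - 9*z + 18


(1) = (h - 5)*(h^2 - 4*h - 5) = (h - 5)^2*(h + 1)
(2) = (y)*(y^4 + 3*y^3 - 19*y^2 - 87*y - 90) = y*(y + 2)*(y^3 + y^2 - 21*y - 45) = y*(y - 5)*(y + 2)*(y^2 + 6*y + 9) = y*(y - 5)*(y + 2)*(y + 3)*(y + 3)
(3) = (r - 2)*(r^2 - 2*r - 15) = (r - 5)*(r - 2)*(r + 3)
(4) = (d - 4)*(d^2 - 3*d - 4) = (d - 4)^2*(d + 1)
(5) = (z - 3)*(z^2 + z - 6) = (z - 3)*(z - 2)*(z + 3)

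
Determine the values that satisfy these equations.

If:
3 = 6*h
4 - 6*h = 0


Then:
No Solution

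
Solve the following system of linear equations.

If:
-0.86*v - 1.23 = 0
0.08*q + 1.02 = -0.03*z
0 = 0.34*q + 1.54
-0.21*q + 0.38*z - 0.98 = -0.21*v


Then:
No Solution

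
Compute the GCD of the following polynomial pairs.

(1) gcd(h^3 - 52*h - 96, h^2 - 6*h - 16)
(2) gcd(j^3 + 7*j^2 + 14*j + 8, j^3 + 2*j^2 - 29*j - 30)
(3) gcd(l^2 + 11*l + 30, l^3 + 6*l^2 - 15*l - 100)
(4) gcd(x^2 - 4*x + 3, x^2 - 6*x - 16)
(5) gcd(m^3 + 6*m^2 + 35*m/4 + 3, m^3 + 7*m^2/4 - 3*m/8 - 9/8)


(1) = gcd((h - 8)*(h + 2)*(h + 6), (h - 8)*(h + 2)) = h^2 - 6*h - 16
(2) = gcd((j + 1)*(j + 2)*(j + 4), (j - 5)*(j + 1)*(j + 6)) = j + 1
(3) = gcd((l + 5)*(l + 6), (l - 4)*(l + 5)^2) = l + 5
(4) = gcd((x - 3)*(x - 1), (x - 8)*(x + 2)) = 1
(5) = m + 3/2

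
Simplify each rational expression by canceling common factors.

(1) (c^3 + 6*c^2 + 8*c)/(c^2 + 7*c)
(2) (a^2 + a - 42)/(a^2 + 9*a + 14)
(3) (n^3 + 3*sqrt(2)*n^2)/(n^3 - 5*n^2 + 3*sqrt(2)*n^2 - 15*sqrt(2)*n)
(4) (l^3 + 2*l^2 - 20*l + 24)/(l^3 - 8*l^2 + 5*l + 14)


(1) = (c^2 + 6*c + 8)/(c + 7)
(2) = (a - 6)/(a + 2)
(3) = n/(n - 5)
(4) = (l^2 + 4*l - 12)/(l^2 - 6*l - 7)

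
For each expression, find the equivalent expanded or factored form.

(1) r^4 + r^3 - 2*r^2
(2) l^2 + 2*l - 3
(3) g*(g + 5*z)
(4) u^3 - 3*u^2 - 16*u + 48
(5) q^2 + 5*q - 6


(1) = r^2*(r - 1)*(r + 2)
(2) = (l - 1)*(l + 3)
(3) = g^2 + 5*g*z
(4) = (u - 4)*(u - 3)*(u + 4)
(5) = (q - 1)*(q + 6)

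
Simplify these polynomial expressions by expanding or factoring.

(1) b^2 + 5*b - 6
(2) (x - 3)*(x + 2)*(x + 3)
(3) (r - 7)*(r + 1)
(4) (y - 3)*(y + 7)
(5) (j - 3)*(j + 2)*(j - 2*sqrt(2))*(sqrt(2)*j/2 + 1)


(1) = (b - 1)*(b + 6)
(2) = x^3 + 2*x^2 - 9*x - 18
(3) = r^2 - 6*r - 7
(4) = y^2 + 4*y - 21
(5) = sqrt(2)*j^4/2 - j^3 - sqrt(2)*j^3/2 - 5*sqrt(2)*j^2 + j^2 + 2*sqrt(2)*j + 6*j + 12*sqrt(2)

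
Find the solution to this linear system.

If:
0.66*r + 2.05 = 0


Then:
r = -3.11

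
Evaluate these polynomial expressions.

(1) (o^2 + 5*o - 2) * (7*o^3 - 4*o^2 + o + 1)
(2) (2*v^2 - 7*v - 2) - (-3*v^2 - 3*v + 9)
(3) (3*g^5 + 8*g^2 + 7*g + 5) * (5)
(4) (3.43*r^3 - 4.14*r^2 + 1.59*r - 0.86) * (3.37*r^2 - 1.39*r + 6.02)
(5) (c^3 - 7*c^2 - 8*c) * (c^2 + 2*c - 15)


(1) = 7*o^5 + 31*o^4 - 33*o^3 + 14*o^2 + 3*o - 2
(2) = 5*v^2 - 4*v - 11
(3) = 15*g^5 + 40*g^2 + 35*g + 25
(4) = 11.5591*r^5 - 18.7195*r^4 + 31.7615*r^3 - 30.0311*r^2 + 10.7672*r - 5.1772
(5) = c^5 - 5*c^4 - 37*c^3 + 89*c^2 + 120*c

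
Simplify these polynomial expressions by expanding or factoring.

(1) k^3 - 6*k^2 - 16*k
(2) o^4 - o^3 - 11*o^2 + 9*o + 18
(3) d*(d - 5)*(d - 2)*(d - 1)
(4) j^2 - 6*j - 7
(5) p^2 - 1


(1) = k*(k - 8)*(k + 2)
(2) = (o - 3)*(o - 2)*(o + 1)*(o + 3)
(3) = d^4 - 8*d^3 + 17*d^2 - 10*d
(4) = (j - 7)*(j + 1)
(5) = (p - 1)*(p + 1)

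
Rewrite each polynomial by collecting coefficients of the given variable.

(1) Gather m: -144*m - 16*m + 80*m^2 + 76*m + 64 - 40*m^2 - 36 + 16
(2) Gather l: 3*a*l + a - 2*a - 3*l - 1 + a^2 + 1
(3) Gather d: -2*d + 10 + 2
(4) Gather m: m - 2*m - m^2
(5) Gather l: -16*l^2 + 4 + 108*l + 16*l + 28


(1) = 40*m^2 - 84*m + 44
(2) = a^2 - a + l*(3*a - 3)
(3) = 12 - 2*d
(4) = -m^2 - m
(5) = -16*l^2 + 124*l + 32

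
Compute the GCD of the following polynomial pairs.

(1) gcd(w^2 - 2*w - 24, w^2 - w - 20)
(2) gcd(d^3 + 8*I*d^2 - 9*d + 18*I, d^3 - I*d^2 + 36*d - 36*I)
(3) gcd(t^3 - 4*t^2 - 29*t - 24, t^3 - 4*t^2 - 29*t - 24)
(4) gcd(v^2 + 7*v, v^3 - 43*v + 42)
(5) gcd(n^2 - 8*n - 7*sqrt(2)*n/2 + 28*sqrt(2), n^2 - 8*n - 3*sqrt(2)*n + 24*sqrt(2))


(1) = gcd((w - 6)*(w + 4), (w - 5)*(w + 4)) = w + 4
(2) = gcd((d - I)*(d + 3*I)*(d + 6*I), (d - 6*I)*(d - I)*(d + 6*I)) = d^2 + 5*I*d + 6
(3) = t^3 - 4*t^2 - 29*t - 24
(4) = gcd(v*(v + 7), (v - 6)*(v - 1)*(v + 7)) = v + 7
(5) = n - 8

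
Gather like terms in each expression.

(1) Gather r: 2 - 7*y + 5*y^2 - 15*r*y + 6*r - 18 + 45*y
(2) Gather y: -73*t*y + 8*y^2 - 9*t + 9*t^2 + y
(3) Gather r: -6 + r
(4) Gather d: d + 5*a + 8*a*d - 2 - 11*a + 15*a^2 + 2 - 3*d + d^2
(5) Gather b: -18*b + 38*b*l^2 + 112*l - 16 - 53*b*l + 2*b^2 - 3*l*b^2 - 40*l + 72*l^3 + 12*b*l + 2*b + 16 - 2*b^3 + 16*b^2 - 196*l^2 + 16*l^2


(1) = r*(6 - 15*y) + 5*y^2 + 38*y - 16
(2) = 9*t^2 - 9*t + 8*y^2 + y*(1 - 73*t)
(3) = r - 6
(4) = 15*a^2 - 6*a + d^2 + d*(8*a - 2)
(5) = -2*b^3 + b^2*(18 - 3*l) + b*(38*l^2 - 41*l - 16) + 72*l^3 - 180*l^2 + 72*l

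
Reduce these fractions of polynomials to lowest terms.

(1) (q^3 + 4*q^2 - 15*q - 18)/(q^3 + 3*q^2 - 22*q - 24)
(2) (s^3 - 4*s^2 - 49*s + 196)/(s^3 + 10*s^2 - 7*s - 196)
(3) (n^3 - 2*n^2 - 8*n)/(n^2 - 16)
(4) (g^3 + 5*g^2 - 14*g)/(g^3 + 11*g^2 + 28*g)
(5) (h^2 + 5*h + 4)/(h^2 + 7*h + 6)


(1) = (q - 3)/(q - 4)
(2) = (s - 7)/(s + 7)
(3) = (n^2 + 2*n)/(n + 4)
(4) = (g - 2)/(g + 4)
(5) = (h + 4)/(h + 6)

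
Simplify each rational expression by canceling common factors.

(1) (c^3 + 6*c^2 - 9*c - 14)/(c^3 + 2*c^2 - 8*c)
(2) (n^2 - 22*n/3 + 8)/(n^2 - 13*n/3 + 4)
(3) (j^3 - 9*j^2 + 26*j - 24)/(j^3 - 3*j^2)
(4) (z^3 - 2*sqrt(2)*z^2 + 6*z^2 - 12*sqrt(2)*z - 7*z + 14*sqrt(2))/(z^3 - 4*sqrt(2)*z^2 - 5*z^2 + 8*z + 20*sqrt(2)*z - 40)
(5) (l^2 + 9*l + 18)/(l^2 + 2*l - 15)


(1) = (c^2 + 8*c + 7)/(c^2 + 4*c)
(2) = (n - 6)/(n - 3)
(3) = (j^2 - 6*j + 8)/j^2
(4) = (z^2 + 6*z - 7)/(z^2 + z*(-5 - 2*sqrt(2)) + 10*sqrt(2))
(5) = (l^2 + 9*l + 18)/(l^2 + 2*l - 15)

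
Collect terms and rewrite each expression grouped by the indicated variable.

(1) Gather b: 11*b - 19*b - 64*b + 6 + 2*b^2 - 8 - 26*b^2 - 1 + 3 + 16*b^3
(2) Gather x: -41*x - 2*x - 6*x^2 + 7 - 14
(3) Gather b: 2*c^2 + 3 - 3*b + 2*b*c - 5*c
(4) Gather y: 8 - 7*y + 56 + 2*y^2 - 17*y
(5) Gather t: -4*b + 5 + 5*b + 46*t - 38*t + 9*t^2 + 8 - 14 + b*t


(1) = 16*b^3 - 24*b^2 - 72*b
(2) = -6*x^2 - 43*x - 7
(3) = b*(2*c - 3) + 2*c^2 - 5*c + 3
(4) = 2*y^2 - 24*y + 64
(5) = b + 9*t^2 + t*(b + 8) - 1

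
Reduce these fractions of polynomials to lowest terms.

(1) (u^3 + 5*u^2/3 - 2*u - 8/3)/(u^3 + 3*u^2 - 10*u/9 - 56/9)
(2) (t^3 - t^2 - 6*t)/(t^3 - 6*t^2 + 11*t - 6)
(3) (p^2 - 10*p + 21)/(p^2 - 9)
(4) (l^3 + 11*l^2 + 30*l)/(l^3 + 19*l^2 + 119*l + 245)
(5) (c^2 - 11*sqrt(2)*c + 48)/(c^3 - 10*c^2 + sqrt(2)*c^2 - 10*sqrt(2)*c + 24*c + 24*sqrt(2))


(1) = (3*u + 3)/(3*u + 7)
(2) = (t^2 + 2*t)/(t^2 - 3*t + 2)
(3) = (p - 7)/(p + 3)
(4) = (l^2 + 6*l)/(l^2 + 14*l + 49)
(5) = (c^2 - 11*sqrt(2)*c + 48)/(c^3 + c^2*(-10 + sqrt(2)) + c*(24 - 10*sqrt(2)) + 24*sqrt(2))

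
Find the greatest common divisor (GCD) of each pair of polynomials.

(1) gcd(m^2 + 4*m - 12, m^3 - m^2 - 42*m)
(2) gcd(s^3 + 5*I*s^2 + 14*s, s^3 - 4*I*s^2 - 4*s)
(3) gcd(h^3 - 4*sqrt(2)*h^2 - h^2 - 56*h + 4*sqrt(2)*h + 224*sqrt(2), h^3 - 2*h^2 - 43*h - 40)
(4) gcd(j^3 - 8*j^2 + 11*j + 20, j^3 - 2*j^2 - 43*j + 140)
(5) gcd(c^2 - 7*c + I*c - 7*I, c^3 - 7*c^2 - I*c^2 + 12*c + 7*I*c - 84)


(1) = gcd((m - 2)*(m + 6), m*(m - 7)*(m + 6)) = m + 6
(2) = s^2 - 2*I*s
(3) = h - 8
(4) = gcd((j - 5)*(j - 4)*(j + 1), (j - 5)*(j - 4)*(j + 7)) = j^2 - 9*j + 20
(5) = gcd((c - 7)*(c + I), (c - 7)*(c - 4*I)*(c + 3*I)) = c - 7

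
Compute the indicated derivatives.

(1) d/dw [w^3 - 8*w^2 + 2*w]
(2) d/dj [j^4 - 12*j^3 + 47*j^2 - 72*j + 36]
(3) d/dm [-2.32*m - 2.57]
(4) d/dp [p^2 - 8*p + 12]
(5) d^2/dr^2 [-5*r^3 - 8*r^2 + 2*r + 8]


(1) = 3*w^2 - 16*w + 2
(2) = 4*j^3 - 36*j^2 + 94*j - 72
(3) = -2.32000000000000
(4) = 2*p - 8
(5) = -30*r - 16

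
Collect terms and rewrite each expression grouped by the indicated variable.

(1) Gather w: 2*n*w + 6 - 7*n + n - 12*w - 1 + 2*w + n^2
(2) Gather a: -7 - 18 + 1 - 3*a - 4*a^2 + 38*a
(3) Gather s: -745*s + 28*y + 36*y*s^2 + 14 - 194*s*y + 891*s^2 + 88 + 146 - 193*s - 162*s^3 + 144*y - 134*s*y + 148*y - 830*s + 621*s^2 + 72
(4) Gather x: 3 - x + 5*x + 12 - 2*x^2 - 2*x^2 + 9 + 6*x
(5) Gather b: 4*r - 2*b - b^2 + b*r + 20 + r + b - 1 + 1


(1) = n^2 - 6*n + w*(2*n - 10) + 5
(2) = -4*a^2 + 35*a - 24
(3) = -162*s^3 + s^2*(36*y + 1512) + s*(-328*y - 1768) + 320*y + 320
(4) = -4*x^2 + 10*x + 24
(5) = -b^2 + b*(r - 1) + 5*r + 20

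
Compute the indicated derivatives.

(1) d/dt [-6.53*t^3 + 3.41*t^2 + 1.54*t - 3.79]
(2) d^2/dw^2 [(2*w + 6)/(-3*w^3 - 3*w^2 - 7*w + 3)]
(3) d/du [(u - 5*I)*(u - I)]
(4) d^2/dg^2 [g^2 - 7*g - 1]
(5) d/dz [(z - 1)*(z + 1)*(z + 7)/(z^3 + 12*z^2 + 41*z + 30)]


(1) = -19.59*t^2 + 6.82*t + 1.54
(2) = 4*(-(w + 3)*(9*w^2 + 6*w + 7)^2 + (9*w^2 + 6*w + 3*(w + 3)*(3*w + 1) + 7)*(3*w^3 + 3*w^2 + 7*w - 3))/(3*w^3 + 3*w^2 + 7*w - 3)^3
(3) = 2*u - 6*I
(4) = 2
(5) = (5*z^2 + 74*z + 257)/(z^4 + 22*z^3 + 181*z^2 + 660*z + 900)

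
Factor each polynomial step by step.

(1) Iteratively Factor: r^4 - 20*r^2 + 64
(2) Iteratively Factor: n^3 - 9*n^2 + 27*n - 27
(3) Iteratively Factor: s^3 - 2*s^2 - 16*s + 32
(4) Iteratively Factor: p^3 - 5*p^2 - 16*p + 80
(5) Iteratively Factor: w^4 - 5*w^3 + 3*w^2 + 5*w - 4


(1) = (r + 2)*(r^3 - 2*r^2 - 16*r + 32) = (r + 2)*(r + 4)*(r^2 - 6*r + 8) = (r - 4)*(r + 2)*(r + 4)*(r - 2)
(2) = (n - 3)*(n^2 - 6*n + 9) = (n - 3)^2*(n - 3)
(3) = (s + 4)*(s^2 - 6*s + 8) = (s - 2)*(s + 4)*(s - 4)
(4) = (p - 5)*(p^2 - 16) = (p - 5)*(p - 4)*(p + 4)
(5) = (w - 4)*(w^3 - w^2 - w + 1) = (w - 4)*(w + 1)*(w^2 - 2*w + 1) = (w - 4)*(w - 1)*(w + 1)*(w - 1)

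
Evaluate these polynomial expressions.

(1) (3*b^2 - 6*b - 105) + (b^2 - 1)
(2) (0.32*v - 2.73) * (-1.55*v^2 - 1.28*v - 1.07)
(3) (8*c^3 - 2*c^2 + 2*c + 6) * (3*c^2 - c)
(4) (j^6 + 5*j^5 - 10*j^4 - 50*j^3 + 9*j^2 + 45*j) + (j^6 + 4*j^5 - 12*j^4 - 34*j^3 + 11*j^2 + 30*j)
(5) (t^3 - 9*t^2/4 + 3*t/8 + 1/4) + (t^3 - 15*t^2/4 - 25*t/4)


(1) = 4*b^2 - 6*b - 106
(2) = -0.496*v^3 + 3.8219*v^2 + 3.152*v + 2.9211
(3) = 24*c^5 - 14*c^4 + 8*c^3 + 16*c^2 - 6*c
(4) = 2*j^6 + 9*j^5 - 22*j^4 - 84*j^3 + 20*j^2 + 75*j
(5) = 2*t^3 - 6*t^2 - 47*t/8 + 1/4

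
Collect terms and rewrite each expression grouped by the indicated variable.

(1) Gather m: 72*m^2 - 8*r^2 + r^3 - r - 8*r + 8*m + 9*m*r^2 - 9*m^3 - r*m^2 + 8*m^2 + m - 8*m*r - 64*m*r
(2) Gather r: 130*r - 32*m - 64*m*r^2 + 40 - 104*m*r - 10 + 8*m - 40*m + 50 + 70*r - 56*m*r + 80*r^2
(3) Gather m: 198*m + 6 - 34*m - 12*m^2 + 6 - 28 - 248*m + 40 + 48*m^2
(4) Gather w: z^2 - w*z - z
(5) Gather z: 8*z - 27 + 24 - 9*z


(1) = -9*m^3 + m^2*(80 - r) + m*(9*r^2 - 72*r + 9) + r^3 - 8*r^2 - 9*r
(2) = -64*m + r^2*(80 - 64*m) + r*(200 - 160*m) + 80
(3) = 36*m^2 - 84*m + 24
(4) = -w*z + z^2 - z
(5) = -z - 3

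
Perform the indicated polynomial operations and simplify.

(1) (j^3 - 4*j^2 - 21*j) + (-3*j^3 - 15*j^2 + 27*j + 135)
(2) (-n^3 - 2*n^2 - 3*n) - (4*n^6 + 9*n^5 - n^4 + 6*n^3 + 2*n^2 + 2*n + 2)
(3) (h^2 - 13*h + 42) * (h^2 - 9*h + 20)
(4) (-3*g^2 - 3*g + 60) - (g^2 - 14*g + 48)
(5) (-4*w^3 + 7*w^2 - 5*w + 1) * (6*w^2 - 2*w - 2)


(1) = -2*j^3 - 19*j^2 + 6*j + 135
(2) = -4*n^6 - 9*n^5 + n^4 - 7*n^3 - 4*n^2 - 5*n - 2
(3) = h^4 - 22*h^3 + 179*h^2 - 638*h + 840
(4) = -4*g^2 + 11*g + 12
(5) = -24*w^5 + 50*w^4 - 36*w^3 + 2*w^2 + 8*w - 2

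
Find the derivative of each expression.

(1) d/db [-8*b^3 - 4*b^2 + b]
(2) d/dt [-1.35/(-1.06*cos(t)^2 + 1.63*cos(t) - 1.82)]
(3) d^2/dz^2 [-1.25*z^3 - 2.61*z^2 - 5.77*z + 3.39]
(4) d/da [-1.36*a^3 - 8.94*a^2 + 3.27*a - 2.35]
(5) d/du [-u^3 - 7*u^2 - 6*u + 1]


(1) = -24*b^2 - 8*b + 1
(2) = (2.862*cos(t) - 2.2005)*sin(t)/(1.06*cos(t)^2 - 1.63*cos(t) + 1.82)^2
(3) = -7.5*z - 5.22
(4) = -4.08*a^2 - 17.88*a + 3.27
(5) = -3*u^2 - 14*u - 6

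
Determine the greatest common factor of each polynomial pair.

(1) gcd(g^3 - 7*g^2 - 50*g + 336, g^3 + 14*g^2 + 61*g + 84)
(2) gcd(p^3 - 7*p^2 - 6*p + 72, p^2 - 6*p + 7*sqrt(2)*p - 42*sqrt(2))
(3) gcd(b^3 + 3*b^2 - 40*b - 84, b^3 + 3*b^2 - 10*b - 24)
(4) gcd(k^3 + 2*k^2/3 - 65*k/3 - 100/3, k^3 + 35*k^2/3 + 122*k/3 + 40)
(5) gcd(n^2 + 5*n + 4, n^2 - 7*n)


(1) = g + 7
(2) = gcd((p - 6)*(p - 4)*(p + 3), (p - 6)*(p + 7*sqrt(2))) = p - 6
(3) = gcd((b - 6)*(b + 2)*(b + 7), (b - 3)*(b + 2)*(b + 4)) = b + 2
(4) = k^2 + 17*k/3 + 20/3
(5) = gcd((n + 1)*(n + 4), n*(n - 7)) = 1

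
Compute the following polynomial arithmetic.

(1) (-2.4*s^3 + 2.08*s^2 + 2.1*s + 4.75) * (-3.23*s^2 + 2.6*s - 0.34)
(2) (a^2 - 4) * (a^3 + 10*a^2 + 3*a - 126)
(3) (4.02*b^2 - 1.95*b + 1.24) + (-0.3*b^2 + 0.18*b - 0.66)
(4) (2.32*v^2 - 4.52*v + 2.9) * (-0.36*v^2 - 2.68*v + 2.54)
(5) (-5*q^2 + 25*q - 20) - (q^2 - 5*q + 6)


(1) = 7.752*s^5 - 12.9584*s^4 - 0.559*s^3 - 10.5897*s^2 + 11.636*s - 1.615
(2) = a^5 + 10*a^4 - a^3 - 166*a^2 - 12*a + 504
(3) = 3.72*b^2 - 1.77*b + 0.58
(4) = -0.8352*v^4 - 4.5904*v^3 + 16.9624*v^2 - 19.2528*v + 7.366
(5) = -6*q^2 + 30*q - 26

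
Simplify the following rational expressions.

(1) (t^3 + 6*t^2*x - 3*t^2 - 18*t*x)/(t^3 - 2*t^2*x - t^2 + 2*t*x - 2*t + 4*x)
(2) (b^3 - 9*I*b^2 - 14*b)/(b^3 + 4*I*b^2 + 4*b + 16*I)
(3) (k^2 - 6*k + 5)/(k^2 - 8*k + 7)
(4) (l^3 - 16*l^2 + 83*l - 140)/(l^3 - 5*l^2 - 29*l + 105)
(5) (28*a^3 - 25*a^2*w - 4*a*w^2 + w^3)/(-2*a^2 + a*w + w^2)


(1) = (-t^3 - 6*t^2*x + 3*t^2 + 18*t*x)/(-t^3 + 2*t^2*x + t^2 - 2*t*x + 2*t - 4*x)
(2) = (b^2 - 7*I*b)/(b^2 + 6*I*b - 8)
(3) = (k - 5)/(k - 7)
(4) = (l^2 - 9*l + 20)/(l^2 + 2*l - 15)
(5) = (-28*a^2 - 3*a*w + w^2)/(2*a + w)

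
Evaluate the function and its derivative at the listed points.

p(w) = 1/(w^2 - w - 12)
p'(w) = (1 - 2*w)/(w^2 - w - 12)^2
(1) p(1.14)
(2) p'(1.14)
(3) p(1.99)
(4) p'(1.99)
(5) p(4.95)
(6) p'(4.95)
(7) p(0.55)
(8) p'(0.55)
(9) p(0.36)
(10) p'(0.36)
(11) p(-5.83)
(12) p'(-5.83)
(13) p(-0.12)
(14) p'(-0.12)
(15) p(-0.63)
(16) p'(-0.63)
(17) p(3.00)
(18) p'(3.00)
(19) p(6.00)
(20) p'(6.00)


(1) = -0.08
(2) = -0.01
(3) = -0.10
(4) = -0.03
(5) = 0.13
(6) = -0.16
(7) = -0.08
(8) = -0.00
(9) = -0.08
(10) = 0.00
(11) = 0.04
(12) = 0.02
(13) = -0.08
(14) = 0.01
(15) = -0.09
(16) = 0.02
(17) = -0.17
(18) = -0.14
(19) = 0.06
(20) = -0.03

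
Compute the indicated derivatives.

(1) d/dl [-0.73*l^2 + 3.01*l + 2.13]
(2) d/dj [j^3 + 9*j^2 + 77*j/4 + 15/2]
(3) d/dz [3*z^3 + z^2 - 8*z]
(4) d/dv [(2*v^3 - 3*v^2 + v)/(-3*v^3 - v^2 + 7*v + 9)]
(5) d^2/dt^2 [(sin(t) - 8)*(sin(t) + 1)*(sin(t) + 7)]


(1) = 3.01 - 1.46*l
(2) = 3*j^2 + 18*j + 77/4
(3) = 9*z^2 + 2*z - 8
(4) = (-11*v^4 + 34*v^3 + 34*v^2 - 54*v + 9)/(9*v^6 + 6*v^5 - 41*v^4 - 68*v^3 + 31*v^2 + 126*v + 81)
(5) = -9*sin(t)^3 + 63*sin(t)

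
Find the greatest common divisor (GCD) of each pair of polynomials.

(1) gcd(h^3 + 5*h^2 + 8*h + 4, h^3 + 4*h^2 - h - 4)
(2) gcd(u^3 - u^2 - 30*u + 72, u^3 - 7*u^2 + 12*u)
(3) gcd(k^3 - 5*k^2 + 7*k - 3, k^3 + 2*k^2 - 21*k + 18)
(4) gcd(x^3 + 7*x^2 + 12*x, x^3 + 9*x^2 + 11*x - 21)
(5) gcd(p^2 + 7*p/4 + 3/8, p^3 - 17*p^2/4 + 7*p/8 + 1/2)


(1) = gcd((h + 1)*(h + 2)^2, (h - 1)*(h + 1)*(h + 4)) = h + 1
(2) = u^2 - 7*u + 12
(3) = gcd((k - 3)*(k - 1)^2, (k - 3)*(k - 1)*(k + 6)) = k^2 - 4*k + 3
(4) = x + 3
(5) = p + 1/4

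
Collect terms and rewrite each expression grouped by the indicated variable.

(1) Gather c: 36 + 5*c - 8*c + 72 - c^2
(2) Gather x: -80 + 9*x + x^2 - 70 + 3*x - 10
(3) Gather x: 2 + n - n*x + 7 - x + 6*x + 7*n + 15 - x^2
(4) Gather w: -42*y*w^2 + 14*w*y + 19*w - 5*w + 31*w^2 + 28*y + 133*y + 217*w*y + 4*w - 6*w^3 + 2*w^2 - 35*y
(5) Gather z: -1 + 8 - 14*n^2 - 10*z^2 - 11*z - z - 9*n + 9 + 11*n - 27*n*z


(1) = -c^2 - 3*c + 108
(2) = x^2 + 12*x - 160
(3) = 8*n - x^2 + x*(5 - n) + 24
(4) = -6*w^3 + w^2*(33 - 42*y) + w*(231*y + 18) + 126*y
(5) = -14*n^2 + 2*n - 10*z^2 + z*(-27*n - 12) + 16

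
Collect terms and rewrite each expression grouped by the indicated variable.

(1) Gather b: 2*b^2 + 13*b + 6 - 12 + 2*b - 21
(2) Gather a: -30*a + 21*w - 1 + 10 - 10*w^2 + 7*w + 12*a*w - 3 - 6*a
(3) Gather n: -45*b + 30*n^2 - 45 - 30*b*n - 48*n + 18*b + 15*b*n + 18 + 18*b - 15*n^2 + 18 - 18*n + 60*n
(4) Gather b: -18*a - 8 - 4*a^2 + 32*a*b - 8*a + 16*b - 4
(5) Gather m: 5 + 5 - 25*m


(1) = 2*b^2 + 15*b - 27
(2) = a*(12*w - 36) - 10*w^2 + 28*w + 6
(3) = -9*b + 15*n^2 + n*(-15*b - 6) - 9
(4) = -4*a^2 - 26*a + b*(32*a + 16) - 12
(5) = 10 - 25*m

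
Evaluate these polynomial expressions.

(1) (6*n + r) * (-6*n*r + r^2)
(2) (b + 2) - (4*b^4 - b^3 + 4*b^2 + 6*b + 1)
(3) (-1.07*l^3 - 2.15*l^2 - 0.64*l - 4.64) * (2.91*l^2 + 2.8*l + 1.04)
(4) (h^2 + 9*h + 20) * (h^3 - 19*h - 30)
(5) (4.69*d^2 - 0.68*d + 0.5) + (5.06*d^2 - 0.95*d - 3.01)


(1) = -36*n^2*r + r^3
(2) = -4*b^4 + b^3 - 4*b^2 - 5*b + 1
(3) = -3.1137*l^5 - 9.2525*l^4 - 8.9952*l^3 - 17.5304*l^2 - 13.6576*l - 4.8256
(4) = h^5 + 9*h^4 + h^3 - 201*h^2 - 650*h - 600
(5) = 9.75*d^2 - 1.63*d - 2.51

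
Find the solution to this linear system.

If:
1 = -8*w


Then:
w = -1/8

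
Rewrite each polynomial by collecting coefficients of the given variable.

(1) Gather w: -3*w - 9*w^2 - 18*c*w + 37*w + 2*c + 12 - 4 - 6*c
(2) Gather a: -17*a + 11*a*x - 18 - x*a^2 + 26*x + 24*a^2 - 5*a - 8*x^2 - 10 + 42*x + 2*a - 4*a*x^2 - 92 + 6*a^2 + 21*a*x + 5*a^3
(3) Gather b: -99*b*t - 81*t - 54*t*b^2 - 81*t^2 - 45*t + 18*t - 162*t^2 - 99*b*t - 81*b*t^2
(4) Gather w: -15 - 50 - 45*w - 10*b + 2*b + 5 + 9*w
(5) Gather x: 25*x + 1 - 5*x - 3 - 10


(1) = -4*c - 9*w^2 + w*(34 - 18*c) + 8
(2) = 5*a^3 + a^2*(30 - x) + a*(-4*x^2 + 32*x - 20) - 8*x^2 + 68*x - 120
(3) = -54*b^2*t + b*(-81*t^2 - 198*t) - 243*t^2 - 108*t
(4) = -8*b - 36*w - 60
(5) = 20*x - 12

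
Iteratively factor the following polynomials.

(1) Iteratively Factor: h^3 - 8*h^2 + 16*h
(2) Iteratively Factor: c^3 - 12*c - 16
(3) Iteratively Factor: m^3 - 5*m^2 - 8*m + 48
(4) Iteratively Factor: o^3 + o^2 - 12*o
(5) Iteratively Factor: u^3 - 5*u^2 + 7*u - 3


(1) = (h)*(h^2 - 8*h + 16) = h*(h - 4)*(h - 4)
(2) = (c + 2)*(c^2 - 2*c - 8) = (c - 4)*(c + 2)*(c + 2)
(3) = (m + 3)*(m^2 - 8*m + 16) = (m - 4)*(m + 3)*(m - 4)
(4) = (o - 3)*(o^2 + 4*o) = (o - 3)*(o + 4)*(o)
(5) = (u - 1)*(u^2 - 4*u + 3) = (u - 3)*(u - 1)*(u - 1)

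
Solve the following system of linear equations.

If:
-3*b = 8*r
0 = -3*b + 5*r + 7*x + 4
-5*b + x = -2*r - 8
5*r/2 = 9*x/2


Then:
No Solution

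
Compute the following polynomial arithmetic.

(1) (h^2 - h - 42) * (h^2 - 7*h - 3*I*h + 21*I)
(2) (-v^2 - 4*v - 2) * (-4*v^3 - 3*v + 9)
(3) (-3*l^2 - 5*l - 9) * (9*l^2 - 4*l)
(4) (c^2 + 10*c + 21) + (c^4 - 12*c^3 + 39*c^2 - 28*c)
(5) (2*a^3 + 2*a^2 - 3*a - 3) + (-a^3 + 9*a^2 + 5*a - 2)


(1) = h^4 - 8*h^3 - 3*I*h^3 - 35*h^2 + 24*I*h^2 + 294*h + 105*I*h - 882*I
(2) = 4*v^5 + 16*v^4 + 11*v^3 + 3*v^2 - 30*v - 18
(3) = -27*l^4 - 33*l^3 - 61*l^2 + 36*l
(4) = c^4 - 12*c^3 + 40*c^2 - 18*c + 21
(5) = a^3 + 11*a^2 + 2*a - 5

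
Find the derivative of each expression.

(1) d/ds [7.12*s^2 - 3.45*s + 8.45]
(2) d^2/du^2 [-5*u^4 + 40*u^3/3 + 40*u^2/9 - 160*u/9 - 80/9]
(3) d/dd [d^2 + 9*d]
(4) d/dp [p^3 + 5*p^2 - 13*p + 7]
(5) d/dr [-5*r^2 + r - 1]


(1) = 14.24*s - 3.45
(2) = -60*u^2 + 80*u + 80/9
(3) = 2*d + 9
(4) = 3*p^2 + 10*p - 13
(5) = 1 - 10*r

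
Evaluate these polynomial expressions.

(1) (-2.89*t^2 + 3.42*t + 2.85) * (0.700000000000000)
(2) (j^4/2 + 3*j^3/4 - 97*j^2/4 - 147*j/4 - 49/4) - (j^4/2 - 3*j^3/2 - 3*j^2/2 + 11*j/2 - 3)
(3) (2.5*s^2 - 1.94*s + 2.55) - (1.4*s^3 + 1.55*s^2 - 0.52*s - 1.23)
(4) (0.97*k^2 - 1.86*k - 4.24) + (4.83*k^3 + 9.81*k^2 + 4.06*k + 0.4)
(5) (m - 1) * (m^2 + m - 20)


(1) = -2.023*t^2 + 2.394*t + 1.995
(2) = 9*j^3/4 - 91*j^2/4 - 169*j/4 - 37/4
(3) = -1.4*s^3 + 0.95*s^2 - 1.42*s + 3.78
(4) = 4.83*k^3 + 10.78*k^2 + 2.2*k - 3.84
(5) = m^3 - 21*m + 20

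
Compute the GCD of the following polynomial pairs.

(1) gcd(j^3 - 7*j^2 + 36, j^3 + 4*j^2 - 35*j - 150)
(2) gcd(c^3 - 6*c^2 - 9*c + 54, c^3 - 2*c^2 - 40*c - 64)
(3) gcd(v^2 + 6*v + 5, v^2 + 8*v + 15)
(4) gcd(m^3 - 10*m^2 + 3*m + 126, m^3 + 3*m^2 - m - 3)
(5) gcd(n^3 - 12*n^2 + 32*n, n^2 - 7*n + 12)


(1) = j - 6
(2) = 1
(3) = v + 5
(4) = m + 3
(5) = gcd(n*(n - 8)*(n - 4), (n - 4)*(n - 3)) = n - 4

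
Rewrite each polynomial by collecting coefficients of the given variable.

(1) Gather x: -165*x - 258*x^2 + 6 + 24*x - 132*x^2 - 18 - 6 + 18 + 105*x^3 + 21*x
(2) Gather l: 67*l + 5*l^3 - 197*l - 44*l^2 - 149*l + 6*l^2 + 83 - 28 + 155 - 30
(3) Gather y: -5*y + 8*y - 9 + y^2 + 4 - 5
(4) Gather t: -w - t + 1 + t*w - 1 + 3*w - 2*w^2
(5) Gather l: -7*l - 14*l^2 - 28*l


(1) = 105*x^3 - 390*x^2 - 120*x
(2) = 5*l^3 - 38*l^2 - 279*l + 180
(3) = y^2 + 3*y - 10
(4) = t*(w - 1) - 2*w^2 + 2*w
(5) = -14*l^2 - 35*l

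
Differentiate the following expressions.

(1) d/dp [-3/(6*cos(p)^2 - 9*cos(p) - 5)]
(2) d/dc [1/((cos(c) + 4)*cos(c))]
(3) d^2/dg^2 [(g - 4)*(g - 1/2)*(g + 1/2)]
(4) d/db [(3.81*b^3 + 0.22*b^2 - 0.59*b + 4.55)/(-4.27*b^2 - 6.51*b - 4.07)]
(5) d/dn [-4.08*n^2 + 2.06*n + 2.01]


(1) = 9*(3 - 4*cos(p))*sin(p)/(-6*cos(p)^2 + 9*cos(p) + 5)^2
(2) = 2*(cos(c) + 2)*sin(c)/((cos(c) + 4)^2*cos(c)^2)
(3) = 6*g - 8
(4) = (-16.2687*b^4 - 49.6062*b^3 - 50.4716*b^2 + 37.0662*b + 32.0218)/(18.2329*b^4 + 55.5954*b^3 + 77.1379*b^2 + 52.9914*b + 16.5649)
(5) = 2.06 - 8.16*n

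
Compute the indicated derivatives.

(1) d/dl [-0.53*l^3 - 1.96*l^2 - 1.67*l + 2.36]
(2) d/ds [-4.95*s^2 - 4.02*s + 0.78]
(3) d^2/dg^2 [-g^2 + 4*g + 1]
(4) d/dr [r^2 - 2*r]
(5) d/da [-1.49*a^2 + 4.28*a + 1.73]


(1) = -1.59*l^2 - 3.92*l - 1.67
(2) = -9.9*s - 4.02
(3) = -2
(4) = 2*r - 2
(5) = 4.28 - 2.98*a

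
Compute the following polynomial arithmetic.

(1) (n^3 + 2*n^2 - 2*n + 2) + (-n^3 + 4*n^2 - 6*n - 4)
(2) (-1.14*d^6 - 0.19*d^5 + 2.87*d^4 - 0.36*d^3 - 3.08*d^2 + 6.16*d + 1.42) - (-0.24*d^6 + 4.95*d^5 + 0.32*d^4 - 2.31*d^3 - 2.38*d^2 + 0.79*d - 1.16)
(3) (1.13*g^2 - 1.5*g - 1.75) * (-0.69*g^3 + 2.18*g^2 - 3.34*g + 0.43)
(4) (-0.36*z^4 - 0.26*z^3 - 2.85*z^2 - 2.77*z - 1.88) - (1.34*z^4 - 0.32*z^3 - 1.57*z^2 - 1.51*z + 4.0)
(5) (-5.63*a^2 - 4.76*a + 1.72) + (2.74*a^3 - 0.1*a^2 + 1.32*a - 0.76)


(1) = 6*n^2 - 8*n - 2
(2) = -0.9*d^6 - 5.14*d^5 + 2.55*d^4 + 1.95*d^3 - 0.7*d^2 + 5.37*d + 2.58
(3) = -0.7797*g^5 + 3.4984*g^4 - 5.8367*g^3 + 1.6809*g^2 + 5.2*g - 0.7525
(4) = -1.7*z^4 + 0.06*z^3 - 1.28*z^2 - 1.26*z - 5.88
(5) = 2.74*a^3 - 5.73*a^2 - 3.44*a + 0.96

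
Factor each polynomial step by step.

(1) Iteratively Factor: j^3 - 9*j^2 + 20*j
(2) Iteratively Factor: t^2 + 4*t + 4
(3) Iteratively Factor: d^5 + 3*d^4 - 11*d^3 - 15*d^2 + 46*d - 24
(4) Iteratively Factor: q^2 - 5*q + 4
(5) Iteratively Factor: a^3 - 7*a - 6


(1) = (j - 4)*(j^2 - 5*j) = j*(j - 4)*(j - 5)
(2) = (t + 2)*(t + 2)
(3) = (d + 3)*(d^4 - 11*d^2 + 18*d - 8) = (d - 2)*(d + 3)*(d^3 + 2*d^2 - 7*d + 4) = (d - 2)*(d - 1)*(d + 3)*(d^2 + 3*d - 4) = (d - 2)*(d - 1)^2*(d + 3)*(d + 4)
(4) = (q - 1)*(q - 4)
(5) = (a - 3)*(a^2 + 3*a + 2) = (a - 3)*(a + 2)*(a + 1)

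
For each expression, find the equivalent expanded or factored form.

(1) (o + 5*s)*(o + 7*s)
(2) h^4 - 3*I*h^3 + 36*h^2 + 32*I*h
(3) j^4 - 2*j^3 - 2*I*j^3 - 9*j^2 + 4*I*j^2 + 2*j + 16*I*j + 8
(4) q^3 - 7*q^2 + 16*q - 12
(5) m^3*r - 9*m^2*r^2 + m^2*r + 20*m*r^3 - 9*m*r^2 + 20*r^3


(1) = o^2 + 12*o*s + 35*s^2
(2) = h*(h - 8*I)*(h + I)*(h + 4*I)
(3) = (j - 4)*(j + 2)*(j - I)^2
(4) = (q - 3)*(q - 2)^2
(5) = (m - 5*r)*(m - 4*r)*(m*r + r)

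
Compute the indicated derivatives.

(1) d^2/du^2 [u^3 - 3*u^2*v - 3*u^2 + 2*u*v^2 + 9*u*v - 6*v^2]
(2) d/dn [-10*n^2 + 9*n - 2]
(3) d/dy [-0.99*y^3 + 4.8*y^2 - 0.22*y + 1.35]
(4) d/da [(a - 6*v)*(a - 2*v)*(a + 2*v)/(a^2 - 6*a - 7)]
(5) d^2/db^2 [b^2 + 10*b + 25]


(1) = 6*u - 6*v - 6
(2) = 9 - 20*n
(3) = -2.97*y^2 + 9.6*y - 0.22
(4) = (a^4 - 12*a^3 + 4*a^2*v^2 + 36*a^2*v - 21*a^2 - 48*a*v^3 + 84*a*v + 144*v^3 + 28*v^2)/(a^4 - 12*a^3 + 22*a^2 + 84*a + 49)
(5) = 2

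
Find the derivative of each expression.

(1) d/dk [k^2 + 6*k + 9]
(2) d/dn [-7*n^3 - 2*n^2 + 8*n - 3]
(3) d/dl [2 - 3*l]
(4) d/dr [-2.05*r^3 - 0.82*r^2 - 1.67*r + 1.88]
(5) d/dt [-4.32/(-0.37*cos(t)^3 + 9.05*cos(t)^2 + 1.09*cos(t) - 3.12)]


(1) = 2*k + 6
(2) = -21*n^2 - 4*n + 8
(3) = -3
(4) = -6.15*r^2 - 1.64*r - 1.67
(5) = (4.7952*cos(t)^2 - 78.192*cos(t) - 4.7088)*sin(t)/(0.37*cos(t)^3 - 9.05*cos(t)^2 - 1.09*cos(t) + 3.12)^2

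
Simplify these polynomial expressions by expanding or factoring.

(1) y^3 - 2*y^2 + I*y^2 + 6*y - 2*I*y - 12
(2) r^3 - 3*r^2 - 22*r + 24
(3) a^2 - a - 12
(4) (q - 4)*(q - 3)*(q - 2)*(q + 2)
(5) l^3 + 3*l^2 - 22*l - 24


(1) = (y - 2)*(y - 2*I)*(y + 3*I)
(2) = (r - 6)*(r - 1)*(r + 4)
(3) = (a - 4)*(a + 3)
(4) = q^4 - 7*q^3 + 8*q^2 + 28*q - 48
(5) = (l - 4)*(l + 1)*(l + 6)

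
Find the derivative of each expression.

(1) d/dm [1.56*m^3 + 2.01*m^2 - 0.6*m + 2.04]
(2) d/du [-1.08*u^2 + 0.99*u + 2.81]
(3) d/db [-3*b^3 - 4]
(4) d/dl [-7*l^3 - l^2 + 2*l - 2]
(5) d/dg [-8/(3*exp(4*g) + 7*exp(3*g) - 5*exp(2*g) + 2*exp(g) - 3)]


(1) = 4.68*m^2 + 4.02*m - 0.6
(2) = 0.99 - 2.16*u
(3) = -9*b^2
(4) = -21*l^2 - 2*l + 2
(5) = (96*exp(3*g) + 168*exp(2*g) - 80*exp(g) + 16)*exp(g)/(3*exp(4*g) + 7*exp(3*g) - 5*exp(2*g) + 2*exp(g) - 3)^2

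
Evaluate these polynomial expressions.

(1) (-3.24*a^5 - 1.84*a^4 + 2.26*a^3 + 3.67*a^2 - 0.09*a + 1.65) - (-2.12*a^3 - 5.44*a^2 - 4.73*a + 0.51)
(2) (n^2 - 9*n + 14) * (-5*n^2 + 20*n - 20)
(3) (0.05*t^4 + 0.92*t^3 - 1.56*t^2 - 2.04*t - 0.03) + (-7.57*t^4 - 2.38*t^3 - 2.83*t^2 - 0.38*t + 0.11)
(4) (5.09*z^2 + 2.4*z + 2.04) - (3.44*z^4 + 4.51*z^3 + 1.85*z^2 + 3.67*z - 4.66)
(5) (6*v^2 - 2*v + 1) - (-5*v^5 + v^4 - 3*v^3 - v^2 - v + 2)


(1) = -3.24*a^5 - 1.84*a^4 + 4.38*a^3 + 9.11*a^2 + 4.64*a + 1.14
(2) = -5*n^4 + 65*n^3 - 270*n^2 + 460*n - 280
(3) = -7.52*t^4 - 1.46*t^3 - 4.39*t^2 - 2.42*t + 0.08
(4) = -3.44*z^4 - 4.51*z^3 + 3.24*z^2 - 1.27*z + 6.7
(5) = 5*v^5 - v^4 + 3*v^3 + 7*v^2 - v - 1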